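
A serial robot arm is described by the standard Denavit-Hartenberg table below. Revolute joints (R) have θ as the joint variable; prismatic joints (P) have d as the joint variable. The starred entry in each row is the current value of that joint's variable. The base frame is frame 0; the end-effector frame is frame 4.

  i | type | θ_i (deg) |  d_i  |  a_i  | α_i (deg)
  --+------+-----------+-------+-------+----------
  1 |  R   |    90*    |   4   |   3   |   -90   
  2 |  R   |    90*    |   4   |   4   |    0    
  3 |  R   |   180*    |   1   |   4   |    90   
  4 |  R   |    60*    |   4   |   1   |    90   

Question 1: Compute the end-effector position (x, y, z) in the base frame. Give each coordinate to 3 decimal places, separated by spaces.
-5.866 -1.000 4.500

after link 1: o_1 = (0.0000, 3.0000, 4.0000)
after link 2: o_2 = (-4.0000, 3.0000, 0.0000)
after link 3: o_3 = (-5.0000, 3.0000, 4.0000)
after link 4: o_4 = (-5.8660, -1.0000, 4.5000)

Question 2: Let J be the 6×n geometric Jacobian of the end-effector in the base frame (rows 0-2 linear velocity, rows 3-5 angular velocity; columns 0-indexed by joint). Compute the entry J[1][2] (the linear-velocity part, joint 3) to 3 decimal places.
axis z_2 = (-1.0000,0.0000,0.0000); lever o_n−o_2 = (-1.8660,-4.0000,4.5000)
cross product → J_v[:, 2] = (0.0000,4.5000,4.0000)
J_ω[:, 2] = z_2
entry J[1][2] = 4.5000

4.500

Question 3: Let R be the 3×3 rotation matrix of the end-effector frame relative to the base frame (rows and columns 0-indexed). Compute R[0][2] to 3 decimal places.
End-effector z-axis (col 2 of R) = (0.5000,-0.0000,0.8660)
R[0][2] = 0.5000

0.500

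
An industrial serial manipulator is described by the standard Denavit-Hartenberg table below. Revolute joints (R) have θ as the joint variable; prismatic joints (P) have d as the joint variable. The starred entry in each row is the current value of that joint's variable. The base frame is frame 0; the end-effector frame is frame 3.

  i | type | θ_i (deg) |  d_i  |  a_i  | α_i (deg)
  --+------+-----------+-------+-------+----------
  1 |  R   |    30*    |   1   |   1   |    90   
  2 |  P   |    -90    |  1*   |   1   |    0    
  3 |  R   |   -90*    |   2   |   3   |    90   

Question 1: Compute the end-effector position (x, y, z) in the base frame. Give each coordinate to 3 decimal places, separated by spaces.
after link 1: o_1 = (0.8660, 0.5000, 1.0000)
after link 2: o_2 = (1.3660, -0.3660, 0.0000)
after link 3: o_3 = (-0.2321, -3.5981, -0.0000)

-0.232 -3.598 -0.000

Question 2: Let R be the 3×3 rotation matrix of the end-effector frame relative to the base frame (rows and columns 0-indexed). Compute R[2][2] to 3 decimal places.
End-effector z-axis (col 2 of R) = (-0.0000,-0.0000,1.0000)
R[2][2] = 1.0000

1.000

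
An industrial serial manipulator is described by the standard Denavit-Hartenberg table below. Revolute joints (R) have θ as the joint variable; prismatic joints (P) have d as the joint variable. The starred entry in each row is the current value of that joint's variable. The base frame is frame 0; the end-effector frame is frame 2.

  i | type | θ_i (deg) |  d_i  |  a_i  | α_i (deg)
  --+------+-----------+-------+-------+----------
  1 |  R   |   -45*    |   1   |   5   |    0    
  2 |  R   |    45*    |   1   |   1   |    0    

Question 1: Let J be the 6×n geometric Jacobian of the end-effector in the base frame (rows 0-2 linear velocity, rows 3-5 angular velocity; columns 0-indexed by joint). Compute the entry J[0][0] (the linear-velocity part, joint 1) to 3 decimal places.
axis z_0 = ẑ; lever o_n−o_0 = (4.5355,-3.5355,2.0000)
cross product → J_v[:, 0] = (3.5355,4.5355,-0.0000)
J_ω[:, 0] = z_0
entry J[0][0] = 3.5355

3.536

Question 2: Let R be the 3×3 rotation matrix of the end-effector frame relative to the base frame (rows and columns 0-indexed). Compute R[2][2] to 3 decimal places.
End-effector z-axis (col 2 of R) = (0.0000,0.0000,1.0000)
R[2][2] = 1.0000

1.000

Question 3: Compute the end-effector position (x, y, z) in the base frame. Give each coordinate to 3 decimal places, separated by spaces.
after link 1: o_1 = (3.5355, -3.5355, 1.0000)
after link 2: o_2 = (4.5355, -3.5355, 2.0000)

4.536 -3.536 2.000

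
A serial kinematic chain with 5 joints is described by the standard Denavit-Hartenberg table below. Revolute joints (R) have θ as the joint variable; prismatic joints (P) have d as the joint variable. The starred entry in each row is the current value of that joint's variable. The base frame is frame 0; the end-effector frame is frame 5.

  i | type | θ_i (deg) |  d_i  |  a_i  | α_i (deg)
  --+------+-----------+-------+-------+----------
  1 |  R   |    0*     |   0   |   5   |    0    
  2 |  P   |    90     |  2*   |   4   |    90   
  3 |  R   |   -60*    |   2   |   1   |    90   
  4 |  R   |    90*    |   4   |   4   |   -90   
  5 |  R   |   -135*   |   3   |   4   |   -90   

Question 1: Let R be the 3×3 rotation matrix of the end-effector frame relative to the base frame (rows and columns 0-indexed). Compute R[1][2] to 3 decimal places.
-0.612

End-effector z-axis (col 2 of R) = (0.7071,-0.6124,-0.3536)
R[1][2] = -0.6124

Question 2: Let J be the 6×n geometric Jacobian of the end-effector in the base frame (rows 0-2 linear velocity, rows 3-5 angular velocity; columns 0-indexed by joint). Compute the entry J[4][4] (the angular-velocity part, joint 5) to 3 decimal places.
axis z_4 = (-0.0000,-0.5000,0.8660); lever o_n−o_4 = (-2.8284,-3.9495,1.1839)
cross product → J_v[:, 4] = (2.8284,-2.4495,-1.4142)
J_ω[:, 4] = z_4
entry J[4][4] = -0.5000

-0.500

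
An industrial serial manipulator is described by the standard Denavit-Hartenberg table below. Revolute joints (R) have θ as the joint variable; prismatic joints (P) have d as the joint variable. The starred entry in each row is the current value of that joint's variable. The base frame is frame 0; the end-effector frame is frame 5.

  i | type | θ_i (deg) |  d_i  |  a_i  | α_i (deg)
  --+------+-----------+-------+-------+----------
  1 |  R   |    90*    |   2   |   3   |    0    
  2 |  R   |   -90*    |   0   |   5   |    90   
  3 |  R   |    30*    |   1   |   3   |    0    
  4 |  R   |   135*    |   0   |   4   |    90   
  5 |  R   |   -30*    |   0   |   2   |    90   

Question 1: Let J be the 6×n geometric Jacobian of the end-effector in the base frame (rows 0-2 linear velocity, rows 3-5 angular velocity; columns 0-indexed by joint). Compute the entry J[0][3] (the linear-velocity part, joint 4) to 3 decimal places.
axis z_3 = (0.0000,-1.0000,0.0000); lever o_n−o_3 = (-5.5367,1.0000,1.4836)
cross product → J_v[:, 3] = (-1.4836,-0.0000,-5.5367)
J_ω[:, 3] = z_3
entry J[0][3] = -1.4836

-1.484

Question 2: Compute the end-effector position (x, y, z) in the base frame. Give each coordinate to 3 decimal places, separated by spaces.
after link 1: o_1 = (0.0000, 3.0000, 2.0000)
after link 2: o_2 = (5.0000, 3.0000, 2.0000)
after link 3: o_3 = (7.5981, 2.0000, 3.5000)
after link 4: o_4 = (3.7344, 2.0000, 4.5353)
after link 5: o_5 = (2.0613, 3.0000, 4.9836)

2.061 3.000 4.984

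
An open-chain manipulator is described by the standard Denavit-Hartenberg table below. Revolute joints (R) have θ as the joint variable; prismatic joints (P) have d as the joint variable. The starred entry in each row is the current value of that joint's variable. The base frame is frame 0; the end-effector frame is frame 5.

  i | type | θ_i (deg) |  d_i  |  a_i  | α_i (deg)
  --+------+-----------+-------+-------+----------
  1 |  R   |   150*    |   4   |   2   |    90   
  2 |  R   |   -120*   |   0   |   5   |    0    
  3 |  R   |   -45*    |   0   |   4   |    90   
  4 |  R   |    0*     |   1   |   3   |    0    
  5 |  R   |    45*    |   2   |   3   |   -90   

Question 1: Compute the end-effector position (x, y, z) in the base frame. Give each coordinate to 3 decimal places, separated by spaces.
9.796 -3.206 0.207

after link 1: o_1 = (-1.7321, 1.0000, 4.0000)
after link 2: o_2 = (0.4330, -0.2500, -0.3301)
after link 3: o_3 = (3.7791, -2.1819, -1.3654)
after link 4: o_4 = (6.5128, -3.7601, -1.1759)
after link 5: o_5 = (9.7962, -3.2064, 0.2069)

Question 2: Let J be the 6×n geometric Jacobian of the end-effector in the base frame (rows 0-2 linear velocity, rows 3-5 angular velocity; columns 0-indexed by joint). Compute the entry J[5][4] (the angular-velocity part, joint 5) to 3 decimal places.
0.966

axis z_4 = (0.2241,-0.1294,0.9659); lever o_n−o_4 = (3.2835,0.5538,1.3828)
cross product → J_v[:, 4] = (-0.7139,2.8616,0.5490)
J_ω[:, 4] = z_4
entry J[5][4] = 0.9659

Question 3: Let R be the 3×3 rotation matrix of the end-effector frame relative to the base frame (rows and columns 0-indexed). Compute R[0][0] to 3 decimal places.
End-effector x-axis (col 0 of R) = (0.9451,0.2709,-0.1830)
R[0][0] = 0.9451

0.945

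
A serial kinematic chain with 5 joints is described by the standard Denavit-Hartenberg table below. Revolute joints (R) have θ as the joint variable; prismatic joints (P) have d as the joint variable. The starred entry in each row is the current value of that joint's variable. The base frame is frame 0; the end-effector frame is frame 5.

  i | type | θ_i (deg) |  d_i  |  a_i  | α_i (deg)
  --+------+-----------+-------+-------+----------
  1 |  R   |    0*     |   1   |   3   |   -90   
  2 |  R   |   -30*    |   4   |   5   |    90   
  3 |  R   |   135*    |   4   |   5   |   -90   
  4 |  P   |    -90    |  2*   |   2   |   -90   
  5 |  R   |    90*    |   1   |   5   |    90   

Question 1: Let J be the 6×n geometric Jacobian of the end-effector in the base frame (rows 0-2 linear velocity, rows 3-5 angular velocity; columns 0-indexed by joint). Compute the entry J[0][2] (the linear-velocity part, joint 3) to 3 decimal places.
-5.511

axis z_2 = (-0.5000,0.0000,0.8660); lever o_n−o_2 = (-4.8371,6.3640,4.1355)
cross product → J_v[:, 2] = (-5.5114,-2.1213,-3.1820)
J_ω[:, 2] = z_2
entry J[0][2] = -5.5114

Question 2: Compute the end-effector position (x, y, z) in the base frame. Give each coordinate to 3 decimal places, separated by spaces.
2.493 10.364 7.635

after link 1: o_1 = (3.0000, 0.0000, 1.0000)
after link 2: o_2 = (7.3301, 4.0000, 3.5000)
after link 3: o_3 = (2.2683, 7.5355, 5.1963)
after link 4: o_4 = (0.0435, 6.1213, 6.2213)
after link 5: o_5 = (2.4930, 10.3640, 7.6355)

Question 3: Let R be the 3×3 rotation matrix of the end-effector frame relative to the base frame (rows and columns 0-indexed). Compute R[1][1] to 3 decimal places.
0.707

End-effector y-axis (col 1 of R) = (-0.6124,0.7071,-0.3536)
R[1][1] = 0.7071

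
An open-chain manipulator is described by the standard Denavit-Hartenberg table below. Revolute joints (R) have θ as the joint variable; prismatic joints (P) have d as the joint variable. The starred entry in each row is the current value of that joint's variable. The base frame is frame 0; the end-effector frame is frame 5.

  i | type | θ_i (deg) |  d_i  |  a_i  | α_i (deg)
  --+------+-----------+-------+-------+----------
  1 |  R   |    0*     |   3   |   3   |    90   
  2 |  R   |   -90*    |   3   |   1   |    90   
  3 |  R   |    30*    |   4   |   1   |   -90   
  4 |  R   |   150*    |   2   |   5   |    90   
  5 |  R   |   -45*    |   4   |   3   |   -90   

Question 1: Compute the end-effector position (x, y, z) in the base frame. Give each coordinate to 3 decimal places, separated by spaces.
6.025 -1.311 4.682

after link 1: o_1 = (3.0000, 0.0000, 3.0000)
after link 2: o_2 = (3.0000, -3.0000, 2.0000)
after link 3: o_3 = (-1.0000, -3.5000, 1.1340)
after link 4: o_4 = (1.5000, -3.0670, 5.8840)
after link 5: o_5 = (6.0248, -1.3113, 4.6823)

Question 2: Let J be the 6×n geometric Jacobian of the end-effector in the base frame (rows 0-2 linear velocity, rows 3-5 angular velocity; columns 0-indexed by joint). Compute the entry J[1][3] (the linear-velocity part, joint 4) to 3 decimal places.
axis z_3 = (-0.0000,-0.8660,0.5000); lever o_n−o_3 = (7.0248,2.1887,3.5483)
cross product → J_v[:, 3] = (-4.1672,3.5124,6.0836)
J_ω[:, 3] = z_3
entry J[1][3] = 3.5124

3.512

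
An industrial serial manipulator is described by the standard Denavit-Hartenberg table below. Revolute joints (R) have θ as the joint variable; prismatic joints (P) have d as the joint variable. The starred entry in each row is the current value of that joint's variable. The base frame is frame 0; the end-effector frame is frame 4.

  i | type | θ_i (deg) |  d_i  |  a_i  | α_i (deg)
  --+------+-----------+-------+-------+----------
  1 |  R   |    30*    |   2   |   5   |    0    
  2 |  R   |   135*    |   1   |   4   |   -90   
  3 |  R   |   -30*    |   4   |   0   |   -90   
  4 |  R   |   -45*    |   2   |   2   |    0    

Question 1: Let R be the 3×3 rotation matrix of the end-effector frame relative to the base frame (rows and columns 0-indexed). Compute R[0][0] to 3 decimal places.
-0.775

End-effector x-axis (col 0 of R) = (-0.7745,-0.5245,0.3536)
R[0][0] = -0.7745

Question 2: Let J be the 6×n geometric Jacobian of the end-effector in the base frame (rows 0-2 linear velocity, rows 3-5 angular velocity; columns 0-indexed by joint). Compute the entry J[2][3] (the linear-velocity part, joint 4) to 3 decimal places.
0.707

axis z_3 = (-0.4830,0.1294,-0.8660); lever o_n−o_3 = (-2.5150,-0.7902,-1.0249)
cross product → J_v[:, 3] = (-0.8170,1.6830,0.7071)
J_ω[:, 3] = z_3
entry J[2][3] = 0.7071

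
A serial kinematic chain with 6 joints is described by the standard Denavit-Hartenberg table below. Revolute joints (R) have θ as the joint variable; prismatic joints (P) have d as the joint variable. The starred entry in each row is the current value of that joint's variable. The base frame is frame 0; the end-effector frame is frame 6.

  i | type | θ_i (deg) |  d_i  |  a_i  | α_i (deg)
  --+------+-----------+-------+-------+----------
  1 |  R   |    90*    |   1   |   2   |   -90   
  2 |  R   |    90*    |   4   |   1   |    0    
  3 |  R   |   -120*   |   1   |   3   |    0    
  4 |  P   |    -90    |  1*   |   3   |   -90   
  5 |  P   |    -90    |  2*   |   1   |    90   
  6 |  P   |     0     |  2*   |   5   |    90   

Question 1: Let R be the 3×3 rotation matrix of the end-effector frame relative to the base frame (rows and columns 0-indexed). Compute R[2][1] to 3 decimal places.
-0.866

End-effector y-axis (col 1 of R) = (-0.0000,0.5000,-0.8660)
R[2][1] = -0.8660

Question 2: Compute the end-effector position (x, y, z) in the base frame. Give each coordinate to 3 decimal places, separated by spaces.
after link 1: o_1 = (0.0000, 2.0000, 1.0000)
after link 2: o_2 = (-4.0000, 2.0000, 0.0000)
after link 3: o_3 = (-5.0000, 4.5981, 1.5000)
after link 4: o_4 = (-6.0000, 3.0981, 4.0981)
after link 5: o_5 = (-7.0000, 4.8301, 5.0981)
after link 6: o_6 = (-12.0000, 5.8301, 3.3660)

-12.000 5.830 3.366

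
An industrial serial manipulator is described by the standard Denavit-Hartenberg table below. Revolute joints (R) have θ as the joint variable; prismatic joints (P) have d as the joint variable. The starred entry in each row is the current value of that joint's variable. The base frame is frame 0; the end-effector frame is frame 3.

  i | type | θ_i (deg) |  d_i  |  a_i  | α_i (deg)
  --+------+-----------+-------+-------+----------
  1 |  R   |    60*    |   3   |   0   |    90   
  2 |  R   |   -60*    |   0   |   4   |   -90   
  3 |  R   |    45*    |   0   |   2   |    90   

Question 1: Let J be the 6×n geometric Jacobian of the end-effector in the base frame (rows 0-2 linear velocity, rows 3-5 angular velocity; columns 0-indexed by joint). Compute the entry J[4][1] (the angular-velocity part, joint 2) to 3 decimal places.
-0.500

axis z_1 = (0.8660,-0.5000,0.0000); lever o_n−o_1 = (0.1288,3.0515,-4.6888)
cross product → J_v[:, 1] = (2.3444,4.0607,2.7071)
J_ω[:, 1] = z_1
entry J[4][1] = -0.5000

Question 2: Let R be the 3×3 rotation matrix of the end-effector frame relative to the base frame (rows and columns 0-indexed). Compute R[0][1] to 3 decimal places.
End-effector y-axis (col 1 of R) = (0.4330,0.7500,0.5000)
R[0][1] = 0.4330

0.433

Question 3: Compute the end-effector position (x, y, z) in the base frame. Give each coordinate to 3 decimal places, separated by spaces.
after link 1: o_1 = (0.0000, 0.0000, 3.0000)
after link 2: o_2 = (1.0000, 1.7321, -0.4641)
after link 3: o_3 = (0.1288, 3.0515, -1.6888)

0.129 3.052 -1.689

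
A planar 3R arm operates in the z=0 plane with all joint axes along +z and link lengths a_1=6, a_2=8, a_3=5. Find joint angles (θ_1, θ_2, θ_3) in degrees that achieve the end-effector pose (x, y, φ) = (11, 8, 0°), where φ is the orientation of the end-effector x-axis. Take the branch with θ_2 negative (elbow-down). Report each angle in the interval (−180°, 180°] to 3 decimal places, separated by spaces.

wrist centre = target − a_3·(cos φ, sin φ) = (6.0000, 8.0000)
cos θ_2 = (100.0000−6²−8²)/(2·6·8) = 0.0000; θ_2 = -90.0000° (elbow-down)
β = atan2(8.0000,6.0000) = 53.1301°; ψ = atan2(-8.0000,6.0000) = -53.1301°
θ_1 = β − ψ = 106.2602°
θ_3 = φ − θ_1 − θ_2 = -16.2602° (wrapped to (-180°,180°])

106.260 -90.000 -16.260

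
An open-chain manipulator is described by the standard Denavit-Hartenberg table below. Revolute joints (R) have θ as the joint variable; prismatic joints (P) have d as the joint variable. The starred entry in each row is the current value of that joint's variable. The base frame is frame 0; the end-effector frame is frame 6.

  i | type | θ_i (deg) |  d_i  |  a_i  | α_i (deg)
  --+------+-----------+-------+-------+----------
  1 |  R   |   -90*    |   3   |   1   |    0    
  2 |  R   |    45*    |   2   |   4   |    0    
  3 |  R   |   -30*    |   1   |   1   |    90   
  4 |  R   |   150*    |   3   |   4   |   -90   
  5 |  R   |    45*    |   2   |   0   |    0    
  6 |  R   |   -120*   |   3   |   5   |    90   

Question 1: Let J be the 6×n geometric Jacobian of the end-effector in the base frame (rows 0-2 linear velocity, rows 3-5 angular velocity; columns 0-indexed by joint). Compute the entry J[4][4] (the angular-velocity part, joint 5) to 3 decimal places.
axis z_4 = (-0.1294,0.4830,-0.8660); lever o_n−o_4 = (-5.6022,2.2473,-3.6831)
cross product → J_v[:, 4] = (0.1675,4.3750,2.4148)
J_ω[:, 4] = z_4
entry J[4][4] = 0.4830

0.483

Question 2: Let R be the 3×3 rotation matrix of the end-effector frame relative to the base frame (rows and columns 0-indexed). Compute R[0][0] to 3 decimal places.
-0.991

End-effector x-axis (col 0 of R) = (-0.9910,-0.0335,0.1294)
R[0][0] = -0.9910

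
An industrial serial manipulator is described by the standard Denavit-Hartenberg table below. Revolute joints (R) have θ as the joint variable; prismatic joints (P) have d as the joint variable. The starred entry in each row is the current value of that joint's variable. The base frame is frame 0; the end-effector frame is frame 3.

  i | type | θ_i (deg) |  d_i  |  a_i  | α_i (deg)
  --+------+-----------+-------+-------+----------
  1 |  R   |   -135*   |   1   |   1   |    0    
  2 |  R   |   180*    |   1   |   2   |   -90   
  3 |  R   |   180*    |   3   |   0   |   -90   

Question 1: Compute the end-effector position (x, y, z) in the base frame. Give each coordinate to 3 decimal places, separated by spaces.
-1.414 2.828 2.000

after link 1: o_1 = (-0.7071, -0.7071, 1.0000)
after link 2: o_2 = (0.7071, 0.7071, 2.0000)
after link 3: o_3 = (-1.4142, 2.8284, 2.0000)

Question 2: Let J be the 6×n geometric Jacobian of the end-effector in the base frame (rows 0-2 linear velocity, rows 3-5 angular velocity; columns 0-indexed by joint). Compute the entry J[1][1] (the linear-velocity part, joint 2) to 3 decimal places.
axis z_1 = (0.0000,0.0000,1.0000); lever o_n−o_1 = (-0.7071,3.5355,1.0000)
cross product → J_v[:, 1] = (-3.5355,-0.7071,0.0000)
J_ω[:, 1] = z_1
entry J[1][1] = -0.7071

-0.707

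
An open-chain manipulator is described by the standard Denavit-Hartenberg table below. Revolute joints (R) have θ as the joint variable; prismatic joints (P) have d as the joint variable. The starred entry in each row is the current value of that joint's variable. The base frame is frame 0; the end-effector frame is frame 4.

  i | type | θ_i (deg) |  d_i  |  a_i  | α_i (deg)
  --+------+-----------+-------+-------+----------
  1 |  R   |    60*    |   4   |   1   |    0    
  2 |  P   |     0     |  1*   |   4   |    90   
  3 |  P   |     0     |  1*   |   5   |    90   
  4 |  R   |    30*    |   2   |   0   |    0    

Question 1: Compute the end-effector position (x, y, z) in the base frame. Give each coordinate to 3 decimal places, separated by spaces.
after link 1: o_1 = (0.5000, 0.8660, 4.0000)
after link 2: o_2 = (2.5000, 4.3301, 5.0000)
after link 3: o_3 = (5.8660, 8.1603, 5.0000)
after link 4: o_4 = (5.8660, 8.1603, 3.0000)

5.866 8.160 3.000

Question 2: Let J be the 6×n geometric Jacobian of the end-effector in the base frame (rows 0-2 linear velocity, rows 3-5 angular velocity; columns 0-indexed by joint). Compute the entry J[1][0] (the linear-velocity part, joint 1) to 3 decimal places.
5.866

axis z_0 = ẑ; lever o_n−o_0 = (5.8660,8.1603,3.0000)
cross product → J_v[:, 0] = (-8.1603,5.8660,0.0000)
J_ω[:, 0] = z_0
entry J[1][0] = 5.8660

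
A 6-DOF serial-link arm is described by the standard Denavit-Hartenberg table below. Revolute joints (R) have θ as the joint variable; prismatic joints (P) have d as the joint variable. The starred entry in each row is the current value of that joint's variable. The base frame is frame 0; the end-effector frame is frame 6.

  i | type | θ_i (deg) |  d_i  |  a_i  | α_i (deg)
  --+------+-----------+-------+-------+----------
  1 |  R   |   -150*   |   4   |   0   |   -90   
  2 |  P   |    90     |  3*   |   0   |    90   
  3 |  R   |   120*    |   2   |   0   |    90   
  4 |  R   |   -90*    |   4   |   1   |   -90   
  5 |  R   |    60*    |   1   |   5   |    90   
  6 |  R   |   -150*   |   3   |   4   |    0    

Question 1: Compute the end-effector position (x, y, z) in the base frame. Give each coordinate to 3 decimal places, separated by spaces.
4.158 -2.471 -0.111

after link 1: o_1 = (0.0000, 0.0000, 4.0000)
after link 2: o_2 = (1.5000, -2.5981, 4.0000)
after link 3: o_3 = (-0.2321, -3.5981, 4.0000)
after link 4: o_4 = (1.6340, -4.8301, 0.5359)
after link 5: o_5 = (3.1495, -2.4551, 4.7859)
after link 6: o_6 = (4.1585, -2.4707, -0.1112)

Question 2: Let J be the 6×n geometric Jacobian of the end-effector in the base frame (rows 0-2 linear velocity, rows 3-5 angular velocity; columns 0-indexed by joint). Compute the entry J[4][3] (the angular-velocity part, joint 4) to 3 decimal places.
-0.433

axis z_3 = (0.2500,-0.4330,-0.8660); lever o_n−o_3 = (4.3905,1.1274,-4.1112)
cross product → J_v[:, 3] = (2.7566,-2.7745,2.1830)
J_ω[:, 3] = z_3
entry J[4][3] = -0.4330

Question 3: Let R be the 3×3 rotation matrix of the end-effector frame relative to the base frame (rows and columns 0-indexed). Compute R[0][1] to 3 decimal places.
-0.267

End-effector y-axis (col 1 of R) = (-0.2667,0.9620,-0.0580)
R[0][1] = -0.2667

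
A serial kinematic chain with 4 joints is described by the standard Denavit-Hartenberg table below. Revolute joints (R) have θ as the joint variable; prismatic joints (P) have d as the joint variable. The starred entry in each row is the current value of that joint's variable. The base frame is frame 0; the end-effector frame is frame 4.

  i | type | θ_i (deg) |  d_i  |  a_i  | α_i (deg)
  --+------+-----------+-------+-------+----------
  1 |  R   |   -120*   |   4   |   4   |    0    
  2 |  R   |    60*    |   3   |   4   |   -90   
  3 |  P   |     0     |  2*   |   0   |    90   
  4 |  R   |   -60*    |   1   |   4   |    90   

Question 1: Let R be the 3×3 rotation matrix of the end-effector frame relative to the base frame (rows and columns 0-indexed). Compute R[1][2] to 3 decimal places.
0.500

End-effector z-axis (col 2 of R) = (-0.8660,0.5000,0.0000)
R[1][2] = 0.5000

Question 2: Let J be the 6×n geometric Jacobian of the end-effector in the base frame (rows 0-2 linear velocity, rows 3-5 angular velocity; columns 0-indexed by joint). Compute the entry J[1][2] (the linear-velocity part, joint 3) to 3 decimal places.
prismatic axis z_2 = (0.8660,0.5000,0.0000)
J_v[:, 2] = z_2; J_ω[:, 2] = (0,0,0)
entry J[1][2] = 0.5000

0.500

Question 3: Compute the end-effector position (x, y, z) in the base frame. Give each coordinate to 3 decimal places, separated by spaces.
-0.268 -9.392 8.000

after link 1: o_1 = (-2.0000, -3.4641, 4.0000)
after link 2: o_2 = (0.0000, -6.9282, 7.0000)
after link 3: o_3 = (1.7321, -5.9282, 7.0000)
after link 4: o_4 = (-0.2679, -9.3923, 8.0000)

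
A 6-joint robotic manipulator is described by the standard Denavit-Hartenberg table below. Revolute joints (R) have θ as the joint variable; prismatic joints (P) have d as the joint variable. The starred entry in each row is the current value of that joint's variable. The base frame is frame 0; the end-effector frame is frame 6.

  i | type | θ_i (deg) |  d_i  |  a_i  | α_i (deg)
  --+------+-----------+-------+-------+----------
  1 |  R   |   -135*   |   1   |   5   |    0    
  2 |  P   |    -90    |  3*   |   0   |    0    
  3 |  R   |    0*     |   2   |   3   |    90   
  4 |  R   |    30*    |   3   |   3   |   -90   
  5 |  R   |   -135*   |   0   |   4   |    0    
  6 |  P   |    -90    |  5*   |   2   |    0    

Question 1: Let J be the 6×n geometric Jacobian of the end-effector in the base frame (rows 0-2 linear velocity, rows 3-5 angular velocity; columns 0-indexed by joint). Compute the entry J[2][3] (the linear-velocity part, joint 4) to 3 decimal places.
-3.576

axis z_3 = (0.7071,0.7071,0.0000); lever o_n−o_3 = (5.6500,0.5926,3.7088)
cross product → J_v[:, 3] = (2.6225,-2.6225,-3.5762)
J_ω[:, 3] = z_3
entry J[2][3] = -3.5762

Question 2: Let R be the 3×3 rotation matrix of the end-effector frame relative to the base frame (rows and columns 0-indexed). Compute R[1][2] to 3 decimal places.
-0.354

End-effector z-axis (col 2 of R) = (0.3536,-0.3536,0.8660)
R[1][2] = -0.3536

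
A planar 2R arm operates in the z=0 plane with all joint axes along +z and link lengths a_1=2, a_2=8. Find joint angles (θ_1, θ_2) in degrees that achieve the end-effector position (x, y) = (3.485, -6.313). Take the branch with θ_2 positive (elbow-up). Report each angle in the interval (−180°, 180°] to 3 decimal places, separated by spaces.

cos θ_2 = (51.9992−2²−8²)/(2·2·8) = -0.5000; θ_2 = 120.0017° (elbow-up)
β = atan2(-6.3130,3.4850) = -61.0997°; ψ = atan2(6.9281,-2.0002) = 106.1039°
θ_1 = β − ψ = -167.2037°

-167.204 120.002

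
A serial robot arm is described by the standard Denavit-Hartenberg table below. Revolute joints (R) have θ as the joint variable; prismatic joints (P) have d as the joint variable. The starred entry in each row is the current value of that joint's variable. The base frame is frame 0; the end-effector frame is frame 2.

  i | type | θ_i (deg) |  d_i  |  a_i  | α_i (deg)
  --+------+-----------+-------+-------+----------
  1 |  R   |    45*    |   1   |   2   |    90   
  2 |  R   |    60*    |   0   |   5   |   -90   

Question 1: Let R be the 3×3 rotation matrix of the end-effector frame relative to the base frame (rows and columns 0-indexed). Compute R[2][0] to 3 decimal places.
0.866

End-effector x-axis (col 0 of R) = (0.3536,0.3536,0.8660)
R[2][0] = 0.8660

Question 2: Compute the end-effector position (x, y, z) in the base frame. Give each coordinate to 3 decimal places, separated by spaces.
after link 1: o_1 = (1.4142, 1.4142, 1.0000)
after link 2: o_2 = (3.1820, 3.1820, 5.3301)

3.182 3.182 5.330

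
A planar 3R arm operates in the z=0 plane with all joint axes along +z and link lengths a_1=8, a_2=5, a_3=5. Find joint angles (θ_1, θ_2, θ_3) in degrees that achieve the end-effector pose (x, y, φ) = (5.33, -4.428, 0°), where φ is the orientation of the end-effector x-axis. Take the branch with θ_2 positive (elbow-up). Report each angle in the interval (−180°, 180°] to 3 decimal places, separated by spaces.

-120.000 150.003 -30.003

wrist centre = target − a_3·(cos φ, sin φ) = (0.3300, -4.4280)
cos θ_2 = (19.7161−8²−5²)/(2·8·5) = -0.8660; θ_2 = 150.0027° (elbow-up)
β = atan2(-4.4280,0.3300) = -85.7379°; ψ = atan2(2.4998,3.6698) = 34.2623°
θ_1 = β − ψ = -120.0001°
θ_3 = φ − θ_1 − θ_2 = -30.0026° (wrapped to (-180°,180°])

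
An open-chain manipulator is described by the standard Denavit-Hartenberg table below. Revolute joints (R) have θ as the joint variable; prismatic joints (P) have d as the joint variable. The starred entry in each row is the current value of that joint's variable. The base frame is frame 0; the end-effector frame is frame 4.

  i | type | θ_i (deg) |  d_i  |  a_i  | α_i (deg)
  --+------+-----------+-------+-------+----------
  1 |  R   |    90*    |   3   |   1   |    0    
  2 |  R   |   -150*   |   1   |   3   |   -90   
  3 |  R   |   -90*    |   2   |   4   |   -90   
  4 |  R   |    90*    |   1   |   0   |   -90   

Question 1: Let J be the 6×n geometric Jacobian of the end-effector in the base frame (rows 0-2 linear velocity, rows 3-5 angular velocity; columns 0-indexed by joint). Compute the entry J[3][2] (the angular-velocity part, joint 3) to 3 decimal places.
axis z_2 = (0.8660,0.5000,0.0000); lever o_n−o_2 = (2.2321,0.1340,4.0000)
cross product → J_v[:, 2] = (2.0000,-3.4641,-1.0000)
J_ω[:, 2] = z_2
entry J[3][2] = 0.8660

0.866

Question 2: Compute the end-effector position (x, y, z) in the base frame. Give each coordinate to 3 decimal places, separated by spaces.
3.732 -1.464 8.000

after link 1: o_1 = (0.0000, 1.0000, 3.0000)
after link 2: o_2 = (1.5000, -1.5981, 4.0000)
after link 3: o_3 = (3.2321, -0.5981, 8.0000)
after link 4: o_4 = (3.7321, -1.4641, 8.0000)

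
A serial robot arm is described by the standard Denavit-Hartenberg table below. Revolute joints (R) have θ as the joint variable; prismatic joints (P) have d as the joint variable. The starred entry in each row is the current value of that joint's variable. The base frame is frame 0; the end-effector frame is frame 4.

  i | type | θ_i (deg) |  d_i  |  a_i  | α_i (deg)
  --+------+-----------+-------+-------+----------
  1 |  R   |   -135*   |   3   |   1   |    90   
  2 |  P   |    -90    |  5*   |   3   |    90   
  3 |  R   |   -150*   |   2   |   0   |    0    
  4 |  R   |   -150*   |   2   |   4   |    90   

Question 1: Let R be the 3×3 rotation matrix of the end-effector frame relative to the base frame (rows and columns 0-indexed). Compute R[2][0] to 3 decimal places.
End-effector x-axis (col 0 of R) = (-0.6124,0.6124,-0.5000)
R[2][0] = -0.5000

-0.500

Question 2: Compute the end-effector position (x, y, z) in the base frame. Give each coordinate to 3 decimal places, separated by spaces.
after link 1: o_1 = (-0.7071, -0.7071, 3.0000)
after link 2: o_2 = (-4.2426, 2.8284, 0.0000)
after link 3: o_3 = (-2.8284, 4.2426, 0.0000)
after link 4: o_4 = (-3.8637, 8.1063, -2.0000)

-3.864 8.106 -2.000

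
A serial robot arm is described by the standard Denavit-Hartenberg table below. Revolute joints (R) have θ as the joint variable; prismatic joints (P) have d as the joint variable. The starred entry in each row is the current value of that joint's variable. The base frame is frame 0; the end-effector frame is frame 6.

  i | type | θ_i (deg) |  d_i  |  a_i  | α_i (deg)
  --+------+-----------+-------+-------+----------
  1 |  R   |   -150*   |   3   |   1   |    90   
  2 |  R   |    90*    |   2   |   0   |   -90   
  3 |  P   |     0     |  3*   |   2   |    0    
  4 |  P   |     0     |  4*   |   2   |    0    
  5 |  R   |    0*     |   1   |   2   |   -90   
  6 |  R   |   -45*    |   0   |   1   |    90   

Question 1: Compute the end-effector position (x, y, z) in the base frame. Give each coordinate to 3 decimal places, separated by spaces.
5.675 5.586 9.707

after link 1: o_1 = (-0.8660, -0.5000, 3.0000)
after link 2: o_2 = (-1.8660, 1.2321, 3.0000)
after link 3: o_3 = (0.7321, 2.7321, 5.0000)
after link 4: o_4 = (4.1962, 4.7321, 7.0000)
after link 5: o_5 = (5.0622, 5.2321, 9.0000)
after link 6: o_6 = (5.6746, 5.5856, 9.7071)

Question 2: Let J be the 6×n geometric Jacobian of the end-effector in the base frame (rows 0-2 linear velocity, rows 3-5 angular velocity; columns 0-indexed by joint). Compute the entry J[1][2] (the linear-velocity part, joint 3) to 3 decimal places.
prismatic axis z_2 = (0.8660,0.5000,0.0000)
J_v[:, 2] = z_2; J_ω[:, 2] = (0,0,0)
entry J[1][2] = 0.5000

0.500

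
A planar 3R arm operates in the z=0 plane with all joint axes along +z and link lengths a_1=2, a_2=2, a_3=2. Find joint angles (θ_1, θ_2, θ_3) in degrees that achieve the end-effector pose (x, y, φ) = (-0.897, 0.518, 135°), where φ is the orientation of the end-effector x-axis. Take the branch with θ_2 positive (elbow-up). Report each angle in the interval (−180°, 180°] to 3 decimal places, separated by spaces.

wrist centre = target − a_3·(cos φ, sin φ) = (0.5172, -0.8962)
cos θ_2 = (1.0707−2²−2²)/(2·2·2) = -0.8662; θ_2 = 150.0156° (elbow-up)
β = atan2(-0.8962,0.5172) = -60.0103°; ψ = atan2(0.9995,0.2677) = 75.0078°
θ_1 = β − ψ = -135.0181°
θ_3 = φ − θ_1 − θ_2 = 120.0025° (wrapped to (-180°,180°])

-135.018 150.016 120.003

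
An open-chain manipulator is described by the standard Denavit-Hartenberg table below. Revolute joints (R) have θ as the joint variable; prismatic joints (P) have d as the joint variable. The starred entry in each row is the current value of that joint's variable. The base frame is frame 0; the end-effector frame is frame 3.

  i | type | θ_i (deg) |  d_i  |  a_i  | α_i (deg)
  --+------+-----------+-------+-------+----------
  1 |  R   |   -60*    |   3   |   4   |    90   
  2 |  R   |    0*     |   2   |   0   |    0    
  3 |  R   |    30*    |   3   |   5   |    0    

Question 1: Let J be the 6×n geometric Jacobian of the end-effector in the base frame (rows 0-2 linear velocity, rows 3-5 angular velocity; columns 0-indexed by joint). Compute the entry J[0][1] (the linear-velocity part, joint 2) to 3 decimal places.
-1.250

axis z_1 = (-0.8660,-0.5000,0.0000); lever o_n−o_1 = (-2.1651,-6.2500,2.5000)
cross product → J_v[:, 1] = (-1.2500,2.1651,4.3301)
J_ω[:, 1] = z_1
entry J[0][1] = -1.2500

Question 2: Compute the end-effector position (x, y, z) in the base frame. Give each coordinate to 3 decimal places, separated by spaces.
after link 1: o_1 = (2.0000, -3.4641, 3.0000)
after link 2: o_2 = (0.2679, -4.4641, 3.0000)
after link 3: o_3 = (-0.1651, -9.7141, 5.5000)

-0.165 -9.714 5.500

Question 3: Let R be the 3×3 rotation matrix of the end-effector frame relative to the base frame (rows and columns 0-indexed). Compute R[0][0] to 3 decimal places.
End-effector x-axis (col 0 of R) = (0.4330,-0.7500,0.5000)
R[0][0] = 0.4330

0.433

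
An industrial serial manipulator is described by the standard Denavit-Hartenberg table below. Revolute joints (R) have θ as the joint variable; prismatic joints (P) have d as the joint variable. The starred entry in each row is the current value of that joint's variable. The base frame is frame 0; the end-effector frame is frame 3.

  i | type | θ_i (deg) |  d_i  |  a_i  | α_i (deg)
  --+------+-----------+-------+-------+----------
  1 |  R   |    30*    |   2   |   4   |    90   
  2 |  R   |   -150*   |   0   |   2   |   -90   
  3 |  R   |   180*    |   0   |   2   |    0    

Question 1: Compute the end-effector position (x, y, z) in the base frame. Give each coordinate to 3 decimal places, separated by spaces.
3.464 2.000 2.000

after link 1: o_1 = (3.4641, 2.0000, 2.0000)
after link 2: o_2 = (1.9641, 1.1340, 1.0000)
after link 3: o_3 = (3.4641, 2.0000, 2.0000)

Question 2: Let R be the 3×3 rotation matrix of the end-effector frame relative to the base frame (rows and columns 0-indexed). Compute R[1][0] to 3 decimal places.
0.433

End-effector x-axis (col 0 of R) = (0.7500,0.4330,0.5000)
R[1][0] = 0.4330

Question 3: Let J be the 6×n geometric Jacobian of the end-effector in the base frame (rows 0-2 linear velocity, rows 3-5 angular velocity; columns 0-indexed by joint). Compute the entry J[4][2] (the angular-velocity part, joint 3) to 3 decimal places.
0.250

axis z_2 = (0.4330,0.2500,-0.8660); lever o_n−o_2 = (1.5000,0.8660,1.0000)
cross product → J_v[:, 2] = (1.0000,-1.7321,0.0000)
J_ω[:, 2] = z_2
entry J[4][2] = 0.2500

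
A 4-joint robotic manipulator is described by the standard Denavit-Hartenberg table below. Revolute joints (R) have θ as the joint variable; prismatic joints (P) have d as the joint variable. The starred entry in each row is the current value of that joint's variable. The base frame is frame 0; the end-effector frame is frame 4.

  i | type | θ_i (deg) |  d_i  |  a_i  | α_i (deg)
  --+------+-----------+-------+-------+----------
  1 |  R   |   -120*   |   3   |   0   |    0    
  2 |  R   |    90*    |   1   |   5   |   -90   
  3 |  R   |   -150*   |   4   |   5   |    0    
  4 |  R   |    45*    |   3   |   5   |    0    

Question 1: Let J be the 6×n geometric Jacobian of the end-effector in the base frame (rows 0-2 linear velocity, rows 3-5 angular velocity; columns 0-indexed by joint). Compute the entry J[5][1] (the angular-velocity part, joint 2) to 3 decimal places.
axis z_1 = (0.0000,0.0000,1.0000); lever o_n−o_1 = (2.9594,6.3743,8.3296)
cross product → J_v[:, 1] = (-6.3743,2.9594,0.0000)
J_ω[:, 1] = z_1
entry J[5][1] = 1.0000

1.000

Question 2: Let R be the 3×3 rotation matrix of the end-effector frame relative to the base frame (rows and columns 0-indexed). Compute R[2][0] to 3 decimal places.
End-effector x-axis (col 0 of R) = (-0.2241,0.1294,0.9659)
R[2][0] = 0.9659

0.966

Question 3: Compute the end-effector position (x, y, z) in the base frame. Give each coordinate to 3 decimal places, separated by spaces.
2.959 6.374 11.330

after link 1: o_1 = (0.0000, 0.0000, 3.0000)
after link 2: o_2 = (4.3301, -2.5000, 4.0000)
after link 3: o_3 = (2.5801, 3.1292, 6.5000)
after link 4: o_4 = (2.9594, 6.3743, 11.3296)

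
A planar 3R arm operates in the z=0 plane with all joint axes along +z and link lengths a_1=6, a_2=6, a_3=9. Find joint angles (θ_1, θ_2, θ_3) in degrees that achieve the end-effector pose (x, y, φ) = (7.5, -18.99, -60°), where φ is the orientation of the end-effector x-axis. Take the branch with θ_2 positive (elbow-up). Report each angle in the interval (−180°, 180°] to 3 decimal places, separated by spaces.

-90.006 30.014 -0.007

wrist centre = target − a_3·(cos φ, sin φ) = (3.0000, -11.1958)
cos θ_2 = (134.3453−6²−6²)/(2·6·6) = 0.8659; θ_2 = 30.0136° (elbow-up)
β = atan2(-11.1958,3.0000) = -74.9995°; ψ = atan2(3.0012,11.1954) = 15.0068°
θ_1 = β − ψ = -90.0063°
θ_3 = φ − θ_1 − θ_2 = -0.0073° (wrapped to (-180°,180°])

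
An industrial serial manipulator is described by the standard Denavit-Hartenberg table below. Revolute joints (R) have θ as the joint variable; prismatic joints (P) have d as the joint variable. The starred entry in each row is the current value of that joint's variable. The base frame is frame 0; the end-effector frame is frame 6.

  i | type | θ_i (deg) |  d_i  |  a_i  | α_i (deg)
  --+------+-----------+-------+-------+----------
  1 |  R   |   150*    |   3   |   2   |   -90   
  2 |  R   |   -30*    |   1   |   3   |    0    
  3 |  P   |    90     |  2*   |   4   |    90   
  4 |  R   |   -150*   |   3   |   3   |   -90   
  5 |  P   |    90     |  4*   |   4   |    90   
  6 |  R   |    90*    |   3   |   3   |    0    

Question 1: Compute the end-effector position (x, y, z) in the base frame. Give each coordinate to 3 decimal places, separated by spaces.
after link 1: o_1 = (-1.7321, 1.0000, 3.0000)
after link 2: o_2 = (-4.4821, 1.4330, 4.5000)
after link 3: o_3 = (-7.2141, 0.7010, 1.0359)
after link 4: o_4 = (-7.5891, 2.6495, 4.7859)
after link 5: o_5 = (-3.7231, 4.4175, 1.0538)
after link 6: o_6 = (-1.1986, 7.6920, 2.0048)

-1.199 7.692 2.005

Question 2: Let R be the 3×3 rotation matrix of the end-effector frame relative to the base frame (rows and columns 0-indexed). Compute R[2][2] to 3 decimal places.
0.750

End-effector z-axis (col 2 of R) = (0.6250,0.2165,0.7500)
R[2][2] = 0.7500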